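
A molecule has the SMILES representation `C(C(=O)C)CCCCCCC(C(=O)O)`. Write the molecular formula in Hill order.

Atom tally by fragment:
  CH3COCH2 → C:3 H:5 O:1
  CH2 → C:1 H:2
  CH2 → C:1 H:2
  CH2 → C:1 H:2
  CH2 → C:1 H:2
  CH2 → C:1 H:2
  CH2 → C:1 H:2
  CH2COOH → C:2 H:3 O:2
Element totals:
  C: 11
  H: 20
  O: 3

C11H20O3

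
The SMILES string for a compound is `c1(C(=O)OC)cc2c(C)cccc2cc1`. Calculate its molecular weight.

Atom tally by fragment:
  naphthalene ring system core → C:10 H:8
  (− 2 ring H displaced by substituents)
  + COOCH3 → C:2 H:3 O:2
  + CH3 → C:1 H:3
Element totals:
  C: 13
  H: 12
  O: 2
Molecular formula: C13H12O2.
  M = 13(12.011) + 12(1.008) + 2(15.999)
    = 156.143 + 12.096 + 31.998 = 200.237

200.24 g/mol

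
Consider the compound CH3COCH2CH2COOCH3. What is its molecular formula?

Atom tally by fragment:
  CH3COCH2 → C:3 H:5 O:1
  CH2COOCH3 → C:3 H:5 O:2
Element totals:
  C: 6
  H: 10
  O: 3

C6H10O3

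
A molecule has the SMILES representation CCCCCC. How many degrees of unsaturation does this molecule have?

0

Atom tally by fragment:
  CH3 → C:1 H:3
  CH2 → C:1 H:2
  CH2 → C:1 H:2
  CH2 → C:1 H:2
  CH2 → C:1 H:2
  CH3 → C:1 H:3
Element totals:
  C: 6
  H: 14
Molecular formula: C6H14.
DoU = (2C + 2 + N − H − X) / 2 = (2·6 + 2 + 0 − 14 − 0) / 2 = 0.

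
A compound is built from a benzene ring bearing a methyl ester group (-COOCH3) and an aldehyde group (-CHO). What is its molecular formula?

C9H8O3

Atom tally by fragment:
  benzene ring core → C:6 H:6
  (− 2 ring H displaced by substituents)
  + COOCH3 → C:2 H:3 O:2
  + CHO → C:1 H:1 O:1
Element totals:
  C: 9
  H: 8
  O: 3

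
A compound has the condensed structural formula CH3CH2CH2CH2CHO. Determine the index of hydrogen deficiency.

1

Atom tally by fragment:
  CH3 → C:1 H:3
  CH2 → C:1 H:2
  CH2 → C:1 H:2
  CH2CHO → C:2 H:3 O:1
Element totals:
  C: 5
  H: 10
  O: 1
Molecular formula: C5H10O.
DoU = (2C + 2 + N − H − X) / 2 = (2·5 + 2 + 0 − 10 − 0) / 2 = 1.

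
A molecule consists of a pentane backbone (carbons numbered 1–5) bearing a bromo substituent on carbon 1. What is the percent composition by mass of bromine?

Atom tally by fragment:
  BrCH2 → C:1 H:2 Br:1
  CH2 → C:1 H:2
  CH2 → C:1 H:2
  CH2 → C:1 H:2
  CH3 → C:1 H:3
Element totals:
  C: 5
  H: 11
  Br: 1
Molecular formula: C5H11Br.
Molar mass = 151.047 g/mol.
Mass from Br: 1 × 79.904 = 79.904 g/mol.
%Br = 79.904 / 151.047 × 100 = 52.90%.

52.90%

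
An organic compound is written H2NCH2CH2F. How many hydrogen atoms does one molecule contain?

Atom tally by fragment:
  H2NCH2 → C:1 H:4 N:1
  CH2F → C:1 H:2 F:1
Element totals:
  C: 2
  H: 6
  F: 1
  N: 1

6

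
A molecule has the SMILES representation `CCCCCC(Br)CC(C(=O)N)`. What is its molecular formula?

C9H18BrNO

Atom tally by fragment:
  CH3 → C:1 H:3
  CH2 → C:1 H:2
  CH2 → C:1 H:2
  CH2 → C:1 H:2
  CH2 → C:1 H:2
  CH(Br) → C:1 H:1 Br:1
  CH2 → C:1 H:2
  CH2CONH2 → C:2 H:4 O:1 N:1
Element totals:
  C: 9
  H: 18
  Br: 1
  N: 1
  O: 1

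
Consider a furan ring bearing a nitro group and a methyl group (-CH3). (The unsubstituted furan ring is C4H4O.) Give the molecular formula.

Atom tally by fragment:
  furan ring core → C:4 H:4 O:1
  (− 2 ring H displaced by substituents)
  + NO2 → N:1 O:2
  + CH3 → C:1 H:3
Element totals:
  C: 5
  H: 5
  N: 1
  O: 3

C5H5NO3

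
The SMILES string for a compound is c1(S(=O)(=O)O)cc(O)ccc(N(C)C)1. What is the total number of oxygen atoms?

4

Atom tally by fragment:
  benzene ring core → C:6 H:6
  (− 3 ring H displaced by substituents)
  + SO3H → S:1 O:3 H:1
  + OH → O:1 H:1
  + N(CH3)2 → N:1 C:2 H:6
Element totals:
  C: 8
  H: 11
  N: 1
  O: 4
  S: 1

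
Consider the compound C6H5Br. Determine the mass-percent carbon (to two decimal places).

Atom tally by fragment:
  benzene ring core → C:6 H:6
  (− 1 ring H displaced by substituents)
  + Br → Br:1
Element totals:
  C: 6
  H: 5
  Br: 1
Molecular formula: C6H5Br.
Molar mass = 157.010 g/mol.
Mass from C: 6 × 12.011 = 72.066 g/mol.
%C = 72.066 / 157.010 × 100 = 45.90%.

45.90%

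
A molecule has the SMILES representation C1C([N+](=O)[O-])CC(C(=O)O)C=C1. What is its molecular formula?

Atom tally by fragment:
  cyclohexene ring core → C:6 H:10
  (− 2 ring H displaced by substituents)
  + NO2 → N:1 O:2
  + COOH → C:1 H:1 O:2
Element totals:
  C: 7
  H: 9
  N: 1
  O: 4

C7H9NO4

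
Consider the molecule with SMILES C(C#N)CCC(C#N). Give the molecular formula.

Atom tally by fragment:
  NCCH2 → C:2 H:2 N:1
  CH2 → C:1 H:2
  CH2 → C:1 H:2
  CH2CN → C:2 H:2 N:1
Element totals:
  C: 6
  H: 8
  N: 2

C6H8N2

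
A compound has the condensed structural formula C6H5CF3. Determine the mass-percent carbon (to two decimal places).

57.54%

Element totals:
  C: 7
  H: 5
  F: 3
Molecular formula: C7H5F3.
Molar mass = 146.111 g/mol.
Mass from C: 7 × 12.011 = 84.077 g/mol.
%C = 84.077 / 146.111 × 100 = 57.54%.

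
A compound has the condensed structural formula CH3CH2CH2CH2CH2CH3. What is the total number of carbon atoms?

6

Atom tally by fragment:
  CH3 → C:1 H:3
  CH2 → C:1 H:2
  CH2 → C:1 H:2
  CH2 → C:1 H:2
  CH2 → C:1 H:2
  CH3 → C:1 H:3
Element totals:
  C: 6
  H: 14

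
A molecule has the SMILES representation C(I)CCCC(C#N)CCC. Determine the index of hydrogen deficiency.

Atom tally by fragment:
  ICH2 → C:1 H:2 I:1
  CH2 → C:1 H:2
  CH2 → C:1 H:2
  CH2 → C:1 H:2
  CH(CN) → C:2 H:1 N:1
  CH2 → C:1 H:2
  CH2 → C:1 H:2
  CH3 → C:1 H:3
Element totals:
  C: 9
  H: 16
  I: 1
  N: 1
Molecular formula: C9H16IN.
DoU = (2C + 2 + N − H − X) / 2 = (2·9 + 2 + 1 − 16 − 1) / 2 = 2.

2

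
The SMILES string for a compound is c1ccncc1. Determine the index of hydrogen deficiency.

Atom tally by fragment:
  pyridine ring core → C:5 H:5 N:1
Element totals:
  C: 5
  H: 5
  N: 1
Molecular formula: C5H5N.
DoU = (2C + 2 + N − H − X) / 2 = (2·5 + 2 + 1 − 5 − 0) / 2 = 4.

4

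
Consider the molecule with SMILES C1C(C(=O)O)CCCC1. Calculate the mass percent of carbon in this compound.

65.60%

Atom tally by fragment:
  cyclohexane ring core → C:6 H:12
  (− 1 ring H displaced by substituents)
  + COOH → C:1 H:1 O:2
Element totals:
  C: 7
  H: 12
  O: 2
Molecular formula: C7H12O2.
Molar mass = 128.171 g/mol.
Mass from C: 7 × 12.011 = 84.077 g/mol.
%C = 84.077 / 128.171 × 100 = 65.60%.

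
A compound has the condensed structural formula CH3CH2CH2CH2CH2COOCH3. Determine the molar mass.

Atom tally by fragment:
  CH3 → C:1 H:3
  CH2 → C:1 H:2
  CH2 → C:1 H:2
  CH2 → C:1 H:2
  CH2COOCH3 → C:3 H:5 O:2
Element totals:
  C: 7
  H: 14
  O: 2
Molecular formula: C7H14O2.
  M = 7(12.011) + 14(1.008) + 2(15.999)
    = 84.077 + 14.112 + 31.998 = 130.187

130.19 g/mol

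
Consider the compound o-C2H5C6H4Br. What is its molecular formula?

C8H9Br

Atom tally by fragment:
  benzene ring core → C:6 H:6
  (− 2 ring H displaced by substituents)
  + C2H5 → C:2 H:5
  + Br → Br:1
Element totals:
  C: 8
  H: 9
  Br: 1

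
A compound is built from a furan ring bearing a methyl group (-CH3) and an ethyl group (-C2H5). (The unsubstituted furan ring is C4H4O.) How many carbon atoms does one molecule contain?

7

Atom tally by fragment:
  furan ring core → C:4 H:4 O:1
  (− 2 ring H displaced by substituents)
  + CH3 → C:1 H:3
  + C2H5 → C:2 H:5
Element totals:
  C: 7
  H: 10
  O: 1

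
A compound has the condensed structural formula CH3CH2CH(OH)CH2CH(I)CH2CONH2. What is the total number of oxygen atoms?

Element totals:
  C: 7
  H: 14
  I: 1
  N: 1
  O: 2

2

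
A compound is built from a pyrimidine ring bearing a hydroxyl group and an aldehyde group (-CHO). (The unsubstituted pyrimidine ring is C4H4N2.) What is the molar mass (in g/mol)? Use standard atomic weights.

Atom tally by fragment:
  pyrimidine ring core → C:4 H:4 N:2
  (− 2 ring H displaced by substituents)
  + OH → O:1 H:1
  + CHO → C:1 H:1 O:1
Element totals:
  C: 5
  H: 4
  N: 2
  O: 2
Molecular formula: C5H4N2O2.
  M = 5(12.011) + 4(1.008) + 2(14.007) + 2(15.999)
    = 60.055 + 4.032 + 28.014 + 31.998 = 124.099

124.10 g/mol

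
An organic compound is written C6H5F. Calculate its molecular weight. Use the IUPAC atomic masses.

96.10 g/mol

Atom tally by fragment:
  benzene ring core → C:6 H:6
  (− 1 ring H displaced by substituents)
  + F → F:1
Element totals:
  C: 6
  H: 5
  F: 1
Molecular formula: C6H5F.
  M = 6(12.011) + 5(1.008) + 18.998
    = 72.066 + 5.040 + 18.998 = 96.104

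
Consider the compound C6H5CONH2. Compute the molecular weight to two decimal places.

Atom tally by fragment:
  benzene ring core → C:6 H:6
  (− 1 ring H displaced by substituents)
  + CONH2 → C:1 H:2 O:1 N:1
Element totals:
  C: 7
  H: 7
  N: 1
  O: 1
Molecular formula: C7H7NO.
  M = 7(12.011) + 7(1.008) + 14.007 + 15.999
    = 84.077 + 7.056 + 14.007 + 15.999 = 121.139

121.14 g/mol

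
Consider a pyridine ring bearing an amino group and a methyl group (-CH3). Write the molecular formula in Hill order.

Atom tally by fragment:
  pyridine ring core → C:5 H:5 N:1
  (− 2 ring H displaced by substituents)
  + NH2 → N:1 H:2
  + CH3 → C:1 H:3
Element totals:
  C: 6
  H: 8
  N: 2

C6H8N2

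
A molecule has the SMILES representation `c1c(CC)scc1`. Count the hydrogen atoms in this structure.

Atom tally by fragment:
  thiophene ring core → C:4 H:4 S:1
  (− 1 ring H displaced by substituents)
  + C2H5 → C:2 H:5
Element totals:
  C: 6
  H: 8
  S: 1

8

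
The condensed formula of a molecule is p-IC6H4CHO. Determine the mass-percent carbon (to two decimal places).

Atom tally by fragment:
  benzene ring core → C:6 H:6
  (− 2 ring H displaced by substituents)
  + I → I:1
  + CHO → C:1 H:1 O:1
Element totals:
  C: 7
  H: 5
  I: 1
  O: 1
Molecular formula: C7H5IO.
Molar mass = 232.020 g/mol.
Mass from C: 7 × 12.011 = 84.077 g/mol.
%C = 84.077 / 232.020 × 100 = 36.24%.

36.24%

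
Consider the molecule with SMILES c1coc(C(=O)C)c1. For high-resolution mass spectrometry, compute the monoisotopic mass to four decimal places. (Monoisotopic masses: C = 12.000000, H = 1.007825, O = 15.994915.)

Atom tally by fragment:
  furan ring core → C:4 H:4 O:1
  (− 1 ring H displaced by substituents)
  + COCH3 → C:2 H:3 O:1
Element totals:
  C: 6
  H: 6
  O: 2
Molecular formula: C6H6O2.
  M = 6(12.0) + 6(1.007825) + 2(15.994915)
    = 72.000000 + 6.046950 + 31.989830 = 110.036780

110.0368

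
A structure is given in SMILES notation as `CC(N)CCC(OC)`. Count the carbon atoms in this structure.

6

Atom tally by fragment:
  CH3 → C:1 H:3
  CH(NH2) → C:1 H:3 N:1
  CH2 → C:1 H:2
  CH2 → C:1 H:2
  CH2OCH3 → C:2 H:5 O:1
Element totals:
  C: 6
  H: 15
  N: 1
  O: 1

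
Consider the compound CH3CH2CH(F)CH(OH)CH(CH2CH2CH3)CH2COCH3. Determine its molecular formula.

Atom tally by fragment:
  CH3 → C:1 H:3
  CH2 → C:1 H:2
  CH(F) → C:1 H:1 F:1
  CH(OH) → C:1 H:2 O:1
  CH(CH2CH2CH3) → C:4 H:8
  CH2COCH3 → C:3 H:5 O:1
Element totals:
  C: 11
  H: 21
  F: 1
  O: 2

C11H21FO2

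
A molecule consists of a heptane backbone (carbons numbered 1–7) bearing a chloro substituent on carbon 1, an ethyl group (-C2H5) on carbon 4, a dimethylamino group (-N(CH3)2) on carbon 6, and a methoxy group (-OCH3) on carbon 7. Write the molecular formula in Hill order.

C12H26ClNO

Atom tally by fragment:
  ClCH2 → C:1 H:2 Cl:1
  CH2 → C:1 H:2
  CH2 → C:1 H:2
  CH(C2H5) → C:3 H:6
  CH2 → C:1 H:2
  CH(N(CH3)2) → C:3 H:7 N:1
  CH2OCH3 → C:2 H:5 O:1
Element totals:
  C: 12
  H: 26
  Cl: 1
  N: 1
  O: 1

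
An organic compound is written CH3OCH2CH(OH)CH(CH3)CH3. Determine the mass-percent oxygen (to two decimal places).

Element totals:
  C: 6
  H: 14
  O: 2
Molecular formula: C6H14O2.
Molar mass = 118.176 g/mol.
Mass from O: 2 × 15.999 = 31.998 g/mol.
%O = 31.998 / 118.176 × 100 = 27.08%.

27.08%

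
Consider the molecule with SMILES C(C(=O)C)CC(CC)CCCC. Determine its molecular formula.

C11H22O

Atom tally by fragment:
  CH3COCH2 → C:3 H:5 O:1
  CH2 → C:1 H:2
  CH(C2H5) → C:3 H:6
  CH2 → C:1 H:2
  CH2 → C:1 H:2
  CH2 → C:1 H:2
  CH3 → C:1 H:3
Element totals:
  C: 11
  H: 22
  O: 1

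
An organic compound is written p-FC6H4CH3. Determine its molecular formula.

C7H7F

Element totals:
  C: 7
  H: 7
  F: 1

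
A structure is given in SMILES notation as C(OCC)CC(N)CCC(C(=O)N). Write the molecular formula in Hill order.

C9H20N2O2

Atom tally by fragment:
  C2H5OCH2 → C:3 H:7 O:1
  CH2 → C:1 H:2
  CH(NH2) → C:1 H:3 N:1
  CH2 → C:1 H:2
  CH2 → C:1 H:2
  CH2CONH2 → C:2 H:4 O:1 N:1
Element totals:
  C: 9
  H: 20
  N: 2
  O: 2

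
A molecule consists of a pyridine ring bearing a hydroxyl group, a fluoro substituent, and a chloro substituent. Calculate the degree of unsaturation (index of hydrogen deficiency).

Atom tally by fragment:
  pyridine ring core → C:5 H:5 N:1
  (− 3 ring H displaced by substituents)
  + OH → O:1 H:1
  + F → F:1
  + Cl → Cl:1
Element totals:
  C: 5
  H: 3
  Cl: 1
  F: 1
  N: 1
  O: 1
Molecular formula: C5H3ClFNO.
DoU = (2C + 2 + N − H − X) / 2 = (2·5 + 2 + 1 − 3 − 2) / 2 = 4.

4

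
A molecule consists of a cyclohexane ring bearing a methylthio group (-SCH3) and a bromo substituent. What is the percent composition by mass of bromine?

Atom tally by fragment:
  cyclohexane ring core → C:6 H:12
  (− 2 ring H displaced by substituents)
  + SCH3 → C:1 H:3 S:1
  + Br → Br:1
Element totals:
  C: 7
  H: 13
  Br: 1
  S: 1
Molecular formula: C7H13BrS.
Molar mass = 209.145 g/mol.
Mass from Br: 1 × 79.904 = 79.904 g/mol.
%Br = 79.904 / 209.145 × 100 = 38.21%.

38.21%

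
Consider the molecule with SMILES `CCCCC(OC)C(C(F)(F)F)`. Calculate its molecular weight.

Atom tally by fragment:
  CH3 → C:1 H:3
  CH2 → C:1 H:2
  CH2 → C:1 H:2
  CH2 → C:1 H:2
  CH(OCH3) → C:2 H:4 O:1
  CH2CF3 → C:2 H:2 F:3
Element totals:
  C: 8
  H: 15
  F: 3
  O: 1
Molecular formula: C8H15F3O.
  M = 8(12.011) + 15(1.008) + 3(18.998) + 15.999
    = 96.088 + 15.120 + 56.994 + 15.999 = 184.201

184.20 g/mol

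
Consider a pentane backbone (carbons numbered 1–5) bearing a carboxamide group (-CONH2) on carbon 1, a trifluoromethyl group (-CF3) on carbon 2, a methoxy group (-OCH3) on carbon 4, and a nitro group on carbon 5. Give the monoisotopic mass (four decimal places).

Atom tally by fragment:
  H2NOCCH2 → C:2 H:4 O:1 N:1
  CH(CF3) → C:2 H:1 F:3
  CH2 → C:1 H:2
  CH(OCH3) → C:2 H:4 O:1
  CH2NO2 → C:1 H:2 N:1 O:2
Element totals:
  C: 8
  H: 13
  F: 3
  N: 2
  O: 4
Molecular formula: C8H13F3N2O4.
  M = 8(12.0) + 13(1.007825) + 3(18.998403) + 2(14.003074) + 4(15.994915)
    = 96.000000 + 13.101725 + 56.995209 + 28.006148 + 63.979660 = 258.082742

258.0827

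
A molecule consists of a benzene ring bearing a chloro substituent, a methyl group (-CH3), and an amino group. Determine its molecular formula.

Atom tally by fragment:
  benzene ring core → C:6 H:6
  (− 3 ring H displaced by substituents)
  + Cl → Cl:1
  + CH3 → C:1 H:3
  + NH2 → N:1 H:2
Element totals:
  C: 7
  H: 8
  Cl: 1
  N: 1

C7H8ClN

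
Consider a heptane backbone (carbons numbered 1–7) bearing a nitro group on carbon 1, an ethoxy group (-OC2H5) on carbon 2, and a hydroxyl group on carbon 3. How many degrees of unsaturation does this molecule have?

Atom tally by fragment:
  O2NCH2 → C:1 H:2 N:1 O:2
  CH(OC2H5) → C:3 H:6 O:1
  CH(OH) → C:1 H:2 O:1
  CH2 → C:1 H:2
  CH2 → C:1 H:2
  CH2 → C:1 H:2
  CH3 → C:1 H:3
Element totals:
  C: 9
  H: 19
  N: 1
  O: 4
Molecular formula: C9H19NO4.
DoU = (2C + 2 + N − H − X) / 2 = (2·9 + 2 + 1 − 19 − 0) / 2 = 1.

1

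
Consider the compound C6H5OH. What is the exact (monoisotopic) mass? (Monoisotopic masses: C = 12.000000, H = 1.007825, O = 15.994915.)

Atom tally by fragment:
  benzene ring core → C:6 H:6
  (− 1 ring H displaced by substituents)
  + OH → O:1 H:1
Element totals:
  C: 6
  H: 6
  O: 1
Molecular formula: C6H6O.
  M = 6(12.0) + 6(1.007825) + 15.994915
    = 72.000000 + 6.046950 + 15.994915 = 94.041865

94.0419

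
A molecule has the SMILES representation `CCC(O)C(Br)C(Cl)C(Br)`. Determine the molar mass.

Atom tally by fragment:
  CH3 → C:1 H:3
  CH2 → C:1 H:2
  CH(OH) → C:1 H:2 O:1
  CH(Br) → C:1 H:1 Br:1
  CH(Cl) → C:1 H:1 Cl:1
  CH2Br → C:1 H:2 Br:1
Element totals:
  C: 6
  H: 11
  Br: 2
  Cl: 1
  O: 1
Molecular formula: C6H11Br2ClO.
  M = 6(12.011) + 11(1.008) + 2(79.904) + 35.45 + 15.999
    = 72.066 + 11.088 + 159.808 + 35.450 + 15.999 = 294.411

294.41 g/mol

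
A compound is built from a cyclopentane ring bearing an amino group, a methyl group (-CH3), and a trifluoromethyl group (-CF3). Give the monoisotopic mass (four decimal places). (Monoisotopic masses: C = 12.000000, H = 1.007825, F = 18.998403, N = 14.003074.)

167.0922

Atom tally by fragment:
  cyclopentane ring core → C:5 H:10
  (− 3 ring H displaced by substituents)
  + NH2 → N:1 H:2
  + CH3 → C:1 H:3
  + CF3 → C:1 F:3
Element totals:
  C: 7
  H: 12
  F: 3
  N: 1
Molecular formula: C7H12F3N.
  M = 7(12.0) + 12(1.007825) + 3(18.998403) + 14.003074
    = 84.000000 + 12.093900 + 56.995209 + 14.003074 = 167.092183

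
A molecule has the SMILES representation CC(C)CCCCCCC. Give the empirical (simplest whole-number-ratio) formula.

Atom tally by fragment:
  CH3 → C:1 H:3
  CH(CH3) → C:2 H:4
  CH2 → C:1 H:2
  CH2 → C:1 H:2
  CH2 → C:1 H:2
  CH2 → C:1 H:2
  CH2 → C:1 H:2
  CH2 → C:1 H:2
  CH3 → C:1 H:3
Element totals:
  C: 10
  H: 22
Molecular formula: C10H22.
gcd of subscripts = 2; dividing each by 2:
  C: 10/2 = 5
  H: 22/2 = 11

C5H11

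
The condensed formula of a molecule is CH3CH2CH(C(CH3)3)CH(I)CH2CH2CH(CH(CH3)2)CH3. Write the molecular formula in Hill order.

Atom tally by fragment:
  CH3 → C:1 H:3
  CH2 → C:1 H:2
  CH(C(CH3)3) → C:5 H:10
  CH(I) → C:1 H:1 I:1
  CH2 → C:1 H:2
  CH2 → C:1 H:2
  CH(CH(CH3)2) → C:4 H:8
  CH3 → C:1 H:3
Element totals:
  C: 15
  H: 31
  I: 1

C15H31I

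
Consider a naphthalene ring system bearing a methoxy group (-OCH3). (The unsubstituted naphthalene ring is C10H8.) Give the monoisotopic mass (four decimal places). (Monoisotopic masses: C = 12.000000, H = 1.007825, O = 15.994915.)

158.0732

Atom tally by fragment:
  naphthalene ring system core → C:10 H:8
  (− 1 ring H displaced by substituents)
  + OCH3 → C:1 H:3 O:1
Element totals:
  C: 11
  H: 10
  O: 1
Molecular formula: C11H10O.
  M = 11(12.0) + 10(1.007825) + 15.994915
    = 132.000000 + 10.078250 + 15.994915 = 158.073165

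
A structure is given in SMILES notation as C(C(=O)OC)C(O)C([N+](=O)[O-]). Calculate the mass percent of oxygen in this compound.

Atom tally by fragment:
  CH3OOCCH2 → C:3 H:5 O:2
  CH(OH) → C:1 H:2 O:1
  CH2NO2 → C:1 H:2 N:1 O:2
Element totals:
  C: 5
  H: 9
  N: 1
  O: 5
Molecular formula: C5H9NO5.
Molar mass = 163.129 g/mol.
Mass from O: 5 × 15.999 = 79.995 g/mol.
%O = 79.995 / 163.129 × 100 = 49.04%.

49.04%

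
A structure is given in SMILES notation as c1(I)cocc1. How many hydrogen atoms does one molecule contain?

3

Atom tally by fragment:
  furan ring core → C:4 H:4 O:1
  (− 1 ring H displaced by substituents)
  + I → I:1
Element totals:
  C: 4
  H: 3
  I: 1
  O: 1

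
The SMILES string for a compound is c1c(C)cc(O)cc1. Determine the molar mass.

108.14 g/mol

Atom tally by fragment:
  benzene ring core → C:6 H:6
  (− 2 ring H displaced by substituents)
  + CH3 → C:1 H:3
  + OH → O:1 H:1
Element totals:
  C: 7
  H: 8
  O: 1
Molecular formula: C7H8O.
  M = 7(12.011) + 8(1.008) + 15.999
    = 84.077 + 8.064 + 15.999 = 108.140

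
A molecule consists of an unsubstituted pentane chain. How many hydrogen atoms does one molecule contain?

Atom tally by fragment:
  CH3 → C:1 H:3
  CH2 → C:1 H:2
  CH2 → C:1 H:2
  CH2 → C:1 H:2
  CH3 → C:1 H:3
Element totals:
  C: 5
  H: 12

12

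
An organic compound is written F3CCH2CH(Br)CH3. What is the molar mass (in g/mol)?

Element totals:
  C: 4
  H: 6
  Br: 1
  F: 3
Molecular formula: C4H6BrF3.
  M = 4(12.011) + 6(1.008) + 79.904 + 3(18.998)
    = 48.044 + 6.048 + 79.904 + 56.994 = 190.990

190.99 g/mol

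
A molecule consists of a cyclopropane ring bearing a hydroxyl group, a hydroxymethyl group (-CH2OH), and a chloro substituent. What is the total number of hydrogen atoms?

7

Atom tally by fragment:
  cyclopropane ring core → C:3 H:6
  (− 3 ring H displaced by substituents)
  + OH → O:1 H:1
  + CH2OH → C:1 H:3 O:1
  + Cl → Cl:1
Element totals:
  C: 4
  H: 7
  Cl: 1
  O: 2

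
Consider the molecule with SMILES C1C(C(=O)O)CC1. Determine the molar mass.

Atom tally by fragment:
  cyclobutane ring core → C:4 H:8
  (− 1 ring H displaced by substituents)
  + COOH → C:1 H:1 O:2
Element totals:
  C: 5
  H: 8
  O: 2
Molecular formula: C5H8O2.
  M = 5(12.011) + 8(1.008) + 2(15.999)
    = 60.055 + 8.064 + 31.998 = 100.117

100.12 g/mol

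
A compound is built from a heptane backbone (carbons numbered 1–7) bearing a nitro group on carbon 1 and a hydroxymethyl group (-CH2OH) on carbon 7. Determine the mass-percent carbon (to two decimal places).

54.84%

Atom tally by fragment:
  O2NCH2 → C:1 H:2 N:1 O:2
  CH2 → C:1 H:2
  CH2 → C:1 H:2
  CH2 → C:1 H:2
  CH2 → C:1 H:2
  CH2 → C:1 H:2
  CH2CH2OH → C:2 H:5 O:1
Element totals:
  C: 8
  H: 17
  N: 1
  O: 3
Molecular formula: C8H17NO3.
Molar mass = 175.228 g/mol.
Mass from C: 8 × 12.011 = 96.088 g/mol.
%C = 96.088 / 175.228 × 100 = 54.84%.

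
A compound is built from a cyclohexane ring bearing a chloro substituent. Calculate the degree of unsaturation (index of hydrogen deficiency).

Atom tally by fragment:
  cyclohexane ring core → C:6 H:12
  (− 1 ring H displaced by substituents)
  + Cl → Cl:1
Element totals:
  C: 6
  H: 11
  Cl: 1
Molecular formula: C6H11Cl.
DoU = (2C + 2 + N − H − X) / 2 = (2·6 + 2 + 0 − 11 − 1) / 2 = 1.

1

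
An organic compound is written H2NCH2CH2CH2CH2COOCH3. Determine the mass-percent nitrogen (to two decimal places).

Element totals:
  C: 6
  H: 13
  N: 1
  O: 2
Molecular formula: C6H13NO2.
Molar mass = 131.175 g/mol.
Mass from N: 1 × 14.007 = 14.007 g/mol.
%N = 14.007 / 131.175 × 100 = 10.68%.

10.68%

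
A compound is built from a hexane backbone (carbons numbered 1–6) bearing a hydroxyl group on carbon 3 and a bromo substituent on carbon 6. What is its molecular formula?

Atom tally by fragment:
  CH3 → C:1 H:3
  CH2 → C:1 H:2
  CH(OH) → C:1 H:2 O:1
  CH2 → C:1 H:2
  CH2 → C:1 H:2
  CH2Br → C:1 H:2 Br:1
Element totals:
  C: 6
  H: 13
  Br: 1
  O: 1

C6H13BrO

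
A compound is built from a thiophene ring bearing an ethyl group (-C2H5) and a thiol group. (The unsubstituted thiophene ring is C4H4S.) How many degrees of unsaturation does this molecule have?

Atom tally by fragment:
  thiophene ring core → C:4 H:4 S:1
  (− 2 ring H displaced by substituents)
  + C2H5 → C:2 H:5
  + SH → S:1 H:1
Element totals:
  C: 6
  H: 8
  S: 2
Molecular formula: C6H8S2.
DoU = (2C + 2 + N − H − X) / 2 = (2·6 + 2 + 0 − 8 − 0) / 2 = 3.

3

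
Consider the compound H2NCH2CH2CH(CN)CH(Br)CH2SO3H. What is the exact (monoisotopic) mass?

269.9674

Atom tally by fragment:
  H2NCH2 → C:1 H:4 N:1
  CH2 → C:1 H:2
  CH(CN) → C:2 H:1 N:1
  CH(Br) → C:1 H:1 Br:1
  CH2SO3H → C:1 H:3 S:1 O:3
Element totals:
  C: 6
  H: 11
  Br: 1
  N: 2
  O: 3
  S: 1
Molecular formula: C6H11BrN2O3S.
  M = 6(12.0) + 11(1.007825) + 78.918338 + 2(14.003074) + 3(15.994915) + 31.972071
    = 72.000000 + 11.086075 + 78.918338 + 28.006148 + 47.984745 + 31.972071 = 269.967377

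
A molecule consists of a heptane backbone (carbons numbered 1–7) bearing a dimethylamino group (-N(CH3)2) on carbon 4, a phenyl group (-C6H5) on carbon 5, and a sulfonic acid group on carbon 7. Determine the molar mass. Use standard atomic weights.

299.43 g/mol

Atom tally by fragment:
  CH3 → C:1 H:3
  CH2 → C:1 H:2
  CH2 → C:1 H:2
  CH(N(CH3)2) → C:3 H:7 N:1
  CH(C6H5) → C:7 H:6
  CH2 → C:1 H:2
  CH2SO3H → C:1 H:3 S:1 O:3
Element totals:
  C: 15
  H: 25
  N: 1
  O: 3
  S: 1
Molecular formula: C15H25NO3S.
  M = 15(12.011) + 25(1.008) + 14.007 + 3(15.999) + 32.06
    = 180.165 + 25.200 + 14.007 + 47.997 + 32.060 = 299.429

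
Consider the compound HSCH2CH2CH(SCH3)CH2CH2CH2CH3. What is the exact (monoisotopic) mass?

Atom tally by fragment:
  HSCH2 → C:1 H:3 S:1
  CH2 → C:1 H:2
  CH(SCH3) → C:2 H:4 S:1
  CH2 → C:1 H:2
  CH2 → C:1 H:2
  CH2 → C:1 H:2
  CH3 → C:1 H:3
Element totals:
  C: 8
  H: 18
  S: 2
Molecular formula: C8H18S2.
  M = 8(12.0) + 18(1.007825) + 2(31.972071)
    = 96.000000 + 18.140850 + 63.944142 = 178.084992

178.0850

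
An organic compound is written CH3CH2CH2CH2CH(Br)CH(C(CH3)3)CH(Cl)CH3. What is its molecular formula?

C12H24BrCl

Atom tally by fragment:
  CH3 → C:1 H:3
  CH2 → C:1 H:2
  CH2 → C:1 H:2
  CH2 → C:1 H:2
  CH(Br) → C:1 H:1 Br:1
  CH(C(CH3)3) → C:5 H:10
  CH(Cl) → C:1 H:1 Cl:1
  CH3 → C:1 H:3
Element totals:
  C: 12
  H: 24
  Br: 1
  Cl: 1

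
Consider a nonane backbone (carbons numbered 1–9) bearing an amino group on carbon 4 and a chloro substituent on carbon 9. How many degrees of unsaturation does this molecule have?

Atom tally by fragment:
  CH3 → C:1 H:3
  CH2 → C:1 H:2
  CH2 → C:1 H:2
  CH(NH2) → C:1 H:3 N:1
  CH2 → C:1 H:2
  CH2 → C:1 H:2
  CH2 → C:1 H:2
  CH2 → C:1 H:2
  CH2Cl → C:1 H:2 Cl:1
Element totals:
  C: 9
  H: 20
  Cl: 1
  N: 1
Molecular formula: C9H20ClN.
DoU = (2C + 2 + N − H − X) / 2 = (2·9 + 2 + 1 − 20 − 1) / 2 = 0.

0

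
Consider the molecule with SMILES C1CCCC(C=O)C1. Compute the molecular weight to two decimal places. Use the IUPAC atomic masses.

Atom tally by fragment:
  cyclohexane ring core → C:6 H:12
  (− 1 ring H displaced by substituents)
  + CHO → C:1 H:1 O:1
Element totals:
  C: 7
  H: 12
  O: 1
Molecular formula: C7H12O.
  M = 7(12.011) + 12(1.008) + 15.999
    = 84.077 + 12.096 + 15.999 = 112.172

112.17 g/mol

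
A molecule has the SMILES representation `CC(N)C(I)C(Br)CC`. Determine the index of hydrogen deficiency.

Atom tally by fragment:
  CH3 → C:1 H:3
  CH(NH2) → C:1 H:3 N:1
  CH(I) → C:1 H:1 I:1
  CH(Br) → C:1 H:1 Br:1
  CH2 → C:1 H:2
  CH3 → C:1 H:3
Element totals:
  C: 6
  H: 13
  Br: 1
  I: 1
  N: 1
Molecular formula: C6H13BrIN.
DoU = (2C + 2 + N − H − X) / 2 = (2·6 + 2 + 1 − 13 − 2) / 2 = 0.

0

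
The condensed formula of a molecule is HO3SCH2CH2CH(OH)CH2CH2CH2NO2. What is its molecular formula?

C6H13NO6S

Element totals:
  C: 6
  H: 13
  N: 1
  O: 6
  S: 1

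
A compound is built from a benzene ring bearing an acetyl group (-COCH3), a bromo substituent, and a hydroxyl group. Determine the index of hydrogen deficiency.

5

Atom tally by fragment:
  benzene ring core → C:6 H:6
  (− 3 ring H displaced by substituents)
  + COCH3 → C:2 H:3 O:1
  + Br → Br:1
  + OH → O:1 H:1
Element totals:
  C: 8
  H: 7
  Br: 1
  O: 2
Molecular formula: C8H7BrO2.
DoU = (2C + 2 + N − H − X) / 2 = (2·8 + 2 + 0 − 7 − 1) / 2 = 5.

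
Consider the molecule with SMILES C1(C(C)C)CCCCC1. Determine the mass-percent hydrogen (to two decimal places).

Atom tally by fragment:
  cyclohexane ring core → C:6 H:12
  (− 1 ring H displaced by substituents)
  + CH(CH3)2 → C:3 H:7
Element totals:
  C: 9
  H: 18
Molecular formula: C9H18.
Molar mass = 126.243 g/mol.
Mass from H: 18 × 1.008 = 18.144 g/mol.
%H = 18.144 / 126.243 × 100 = 14.37%.

14.37%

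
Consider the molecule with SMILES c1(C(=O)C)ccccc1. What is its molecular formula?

Atom tally by fragment:
  benzene ring core → C:6 H:6
  (− 1 ring H displaced by substituents)
  + COCH3 → C:2 H:3 O:1
Element totals:
  C: 8
  H: 8
  O: 1

C8H8O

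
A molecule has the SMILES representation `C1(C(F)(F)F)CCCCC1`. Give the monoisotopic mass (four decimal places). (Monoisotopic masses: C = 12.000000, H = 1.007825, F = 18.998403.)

152.0813

Atom tally by fragment:
  cyclohexane ring core → C:6 H:12
  (− 1 ring H displaced by substituents)
  + CF3 → C:1 F:3
Element totals:
  C: 7
  H: 11
  F: 3
Molecular formula: C7H11F3.
  M = 7(12.0) + 11(1.007825) + 3(18.998403)
    = 84.000000 + 11.086075 + 56.995209 = 152.081284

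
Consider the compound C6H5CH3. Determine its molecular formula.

Element totals:
  C: 7
  H: 8

C7H8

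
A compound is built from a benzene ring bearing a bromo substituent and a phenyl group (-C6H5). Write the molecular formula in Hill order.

C12H9Br

Atom tally by fragment:
  benzene ring core → C:6 H:6
  (− 2 ring H displaced by substituents)
  + Br → Br:1
  + C6H5 → C:6 H:5
Element totals:
  C: 12
  H: 9
  Br: 1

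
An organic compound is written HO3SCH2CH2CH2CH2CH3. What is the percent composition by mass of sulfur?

Atom tally by fragment:
  HO3SCH2 → C:1 H:3 S:1 O:3
  CH2 → C:1 H:2
  CH2 → C:1 H:2
  CH2 → C:1 H:2
  CH3 → C:1 H:3
Element totals:
  C: 5
  H: 12
  O: 3
  S: 1
Molecular formula: C5H12O3S.
Molar mass = 152.208 g/mol.
Mass from S: 1 × 32.06 = 32.060 g/mol.
%S = 32.060 / 152.208 × 100 = 21.06%.

21.06%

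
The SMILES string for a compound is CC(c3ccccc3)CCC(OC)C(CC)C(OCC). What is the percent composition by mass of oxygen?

11.49%

Atom tally by fragment:
  CH3 → C:1 H:3
  CH(C6H5) → C:7 H:6
  CH2 → C:1 H:2
  CH2 → C:1 H:2
  CH(OCH3) → C:2 H:4 O:1
  CH(C2H5) → C:3 H:6
  CH2OC2H5 → C:3 H:7 O:1
Element totals:
  C: 18
  H: 30
  O: 2
Molecular formula: C18H30O2.
Molar mass = 278.436 g/mol.
Mass from O: 2 × 15.999 = 31.998 g/mol.
%O = 31.998 / 278.436 × 100 = 11.49%.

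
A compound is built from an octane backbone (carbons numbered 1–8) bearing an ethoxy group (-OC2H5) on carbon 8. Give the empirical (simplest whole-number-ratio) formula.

C10H22O

Atom tally by fragment:
  CH3 → C:1 H:3
  CH2 → C:1 H:2
  CH2 → C:1 H:2
  CH2 → C:1 H:2
  CH2 → C:1 H:2
  CH2 → C:1 H:2
  CH2 → C:1 H:2
  CH2OC2H5 → C:3 H:7 O:1
Element totals:
  C: 10
  H: 22
  O: 1
Molecular formula: C10H22O.
gcd of subscripts (10, 22, 1) = 1, so the empirical formula equals the molecular formula.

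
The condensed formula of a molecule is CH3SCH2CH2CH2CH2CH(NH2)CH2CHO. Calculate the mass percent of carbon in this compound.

Atom tally by fragment:
  CH3SCH2 → C:2 H:5 S:1
  CH2 → C:1 H:2
  CH2 → C:1 H:2
  CH2 → C:1 H:2
  CH(NH2) → C:1 H:3 N:1
  CH2CHO → C:2 H:3 O:1
Element totals:
  C: 8
  H: 17
  N: 1
  O: 1
  S: 1
Molecular formula: C8H17NOS.
Molar mass = 175.290 g/mol.
Mass from C: 8 × 12.011 = 96.088 g/mol.
%C = 96.088 / 175.290 × 100 = 54.82%.

54.82%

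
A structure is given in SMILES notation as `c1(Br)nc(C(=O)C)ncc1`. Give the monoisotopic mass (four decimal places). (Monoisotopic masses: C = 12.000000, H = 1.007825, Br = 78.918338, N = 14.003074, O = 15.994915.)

199.9585

Atom tally by fragment:
  pyrimidine ring core → C:4 H:4 N:2
  (− 2 ring H displaced by substituents)
  + Br → Br:1
  + COCH3 → C:2 H:3 O:1
Element totals:
  C: 6
  H: 5
  Br: 1
  N: 2
  O: 1
Molecular formula: C6H5BrN2O.
  M = 6(12.0) + 5(1.007825) + 78.918338 + 2(14.003074) + 15.994915
    = 72.000000 + 5.039125 + 78.918338 + 28.006148 + 15.994915 = 199.958526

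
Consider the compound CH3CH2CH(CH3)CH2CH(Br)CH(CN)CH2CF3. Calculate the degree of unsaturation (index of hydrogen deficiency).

Atom tally by fragment:
  CH3 → C:1 H:3
  CH2 → C:1 H:2
  CH(CH3) → C:2 H:4
  CH2 → C:1 H:2
  CH(Br) → C:1 H:1 Br:1
  CH(CN) → C:2 H:1 N:1
  CH2CF3 → C:2 H:2 F:3
Element totals:
  C: 10
  H: 15
  Br: 1
  F: 3
  N: 1
Molecular formula: C10H15BrF3N.
DoU = (2C + 2 + N − H − X) / 2 = (2·10 + 2 + 1 − 15 − 4) / 2 = 2.

2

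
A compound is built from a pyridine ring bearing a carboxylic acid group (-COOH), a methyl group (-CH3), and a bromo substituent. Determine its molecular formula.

Atom tally by fragment:
  pyridine ring core → C:5 H:5 N:1
  (− 3 ring H displaced by substituents)
  + COOH → C:1 H:1 O:2
  + CH3 → C:1 H:3
  + Br → Br:1
Element totals:
  C: 7
  H: 6
  Br: 1
  N: 1
  O: 2

C7H6BrNO2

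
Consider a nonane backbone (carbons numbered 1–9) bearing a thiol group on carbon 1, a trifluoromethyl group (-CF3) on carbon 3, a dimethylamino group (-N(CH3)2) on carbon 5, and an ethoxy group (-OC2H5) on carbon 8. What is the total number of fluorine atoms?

3

Atom tally by fragment:
  HSCH2 → C:1 H:3 S:1
  CH2 → C:1 H:2
  CH(CF3) → C:2 H:1 F:3
  CH2 → C:1 H:2
  CH(N(CH3)2) → C:3 H:7 N:1
  CH2 → C:1 H:2
  CH2 → C:1 H:2
  CH(OC2H5) → C:3 H:6 O:1
  CH3 → C:1 H:3
Element totals:
  C: 14
  H: 28
  F: 3
  N: 1
  O: 1
  S: 1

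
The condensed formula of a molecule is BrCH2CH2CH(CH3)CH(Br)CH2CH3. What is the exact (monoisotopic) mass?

Atom tally by fragment:
  BrCH2 → C:1 H:2 Br:1
  CH2 → C:1 H:2
  CH(CH3) → C:2 H:4
  CH(Br) → C:1 H:1 Br:1
  CH2 → C:1 H:2
  CH3 → C:1 H:3
Element totals:
  C: 7
  H: 14
  Br: 2
Molecular formula: C7H14Br2.
  M = 7(12.0) + 14(1.007825) + 2(78.918338)
    = 84.000000 + 14.109550 + 157.836676 = 255.946226

255.9462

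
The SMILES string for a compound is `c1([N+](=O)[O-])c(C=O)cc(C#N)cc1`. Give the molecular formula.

Atom tally by fragment:
  benzene ring core → C:6 H:6
  (− 3 ring H displaced by substituents)
  + NO2 → N:1 O:2
  + CHO → C:1 H:1 O:1
  + CN → C:1 N:1
Element totals:
  C: 8
  H: 4
  N: 2
  O: 3

C8H4N2O3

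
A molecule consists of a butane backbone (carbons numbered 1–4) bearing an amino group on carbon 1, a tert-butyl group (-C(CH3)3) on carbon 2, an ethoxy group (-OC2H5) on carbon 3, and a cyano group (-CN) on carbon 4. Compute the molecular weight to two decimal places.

Atom tally by fragment:
  H2NCH2 → C:1 H:4 N:1
  CH(C(CH3)3) → C:5 H:10
  CH(OC2H5) → C:3 H:6 O:1
  CH2CN → C:2 H:2 N:1
Element totals:
  C: 11
  H: 22
  N: 2
  O: 1
Molecular formula: C11H22N2O.
  M = 11(12.011) + 22(1.008) + 2(14.007) + 15.999
    = 132.121 + 22.176 + 28.014 + 15.999 = 198.310

198.31 g/mol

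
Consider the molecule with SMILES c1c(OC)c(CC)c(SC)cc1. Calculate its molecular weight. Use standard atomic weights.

Atom tally by fragment:
  benzene ring core → C:6 H:6
  (− 3 ring H displaced by substituents)
  + OCH3 → C:1 H:3 O:1
  + C2H5 → C:2 H:5
  + SCH3 → C:1 H:3 S:1
Element totals:
  C: 10
  H: 14
  O: 1
  S: 1
Molecular formula: C10H14OS.
  M = 10(12.011) + 14(1.008) + 15.999 + 32.06
    = 120.110 + 14.112 + 15.999 + 32.060 = 182.281

182.28 g/mol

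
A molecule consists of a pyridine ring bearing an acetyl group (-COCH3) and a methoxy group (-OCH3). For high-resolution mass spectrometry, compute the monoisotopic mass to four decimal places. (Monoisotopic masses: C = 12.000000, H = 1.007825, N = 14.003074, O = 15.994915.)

151.0633

Atom tally by fragment:
  pyridine ring core → C:5 H:5 N:1
  (− 2 ring H displaced by substituents)
  + COCH3 → C:2 H:3 O:1
  + OCH3 → C:1 H:3 O:1
Element totals:
  C: 8
  H: 9
  N: 1
  O: 2
Molecular formula: C8H9NO2.
  M = 8(12.0) + 9(1.007825) + 14.003074 + 2(15.994915)
    = 96.000000 + 9.070425 + 14.003074 + 31.989830 = 151.063329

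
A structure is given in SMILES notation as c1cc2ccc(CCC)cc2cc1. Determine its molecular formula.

C13H14

Atom tally by fragment:
  naphthalene ring system core → C:10 H:8
  (− 1 ring H displaced by substituents)
  + CH2CH2CH3 → C:3 H:7
Element totals:
  C: 13
  H: 14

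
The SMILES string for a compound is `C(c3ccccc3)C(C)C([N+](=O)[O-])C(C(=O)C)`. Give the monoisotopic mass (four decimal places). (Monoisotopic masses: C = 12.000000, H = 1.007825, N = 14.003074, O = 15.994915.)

235.1208

Atom tally by fragment:
  C6H5CH2 → C:7 H:7
  CH(CH3) → C:2 H:4
  CH(NO2) → C:1 H:1 N:1 O:2
  CH2COCH3 → C:3 H:5 O:1
Element totals:
  C: 13
  H: 17
  N: 1
  O: 3
Molecular formula: C13H17NO3.
  M = 13(12.0) + 17(1.007825) + 14.003074 + 3(15.994915)
    = 156.000000 + 17.133025 + 14.003074 + 47.984745 = 235.120844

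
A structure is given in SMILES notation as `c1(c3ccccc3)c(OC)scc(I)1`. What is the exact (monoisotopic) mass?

315.9419

Atom tally by fragment:
  thiophene ring core → C:4 H:4 S:1
  (− 3 ring H displaced by substituents)
  + C6H5 → C:6 H:5
  + OCH3 → C:1 H:3 O:1
  + I → I:1
Element totals:
  C: 11
  H: 9
  I: 1
  O: 1
  S: 1
Molecular formula: C11H9IOS.
  M = 11(12.0) + 9(1.007825) + 126.904472 + 15.994915 + 31.972071
    = 132.000000 + 9.070425 + 126.904472 + 15.994915 + 31.972071 = 315.941883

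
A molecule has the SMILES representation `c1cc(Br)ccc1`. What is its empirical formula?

C6H5Br

Atom tally by fragment:
  benzene ring core → C:6 H:6
  (− 1 ring H displaced by substituents)
  + Br → Br:1
Element totals:
  C: 6
  H: 5
  Br: 1
Molecular formula: C6H5Br.
gcd of subscripts (1, 6, 5) = 1, so the empirical formula equals the molecular formula.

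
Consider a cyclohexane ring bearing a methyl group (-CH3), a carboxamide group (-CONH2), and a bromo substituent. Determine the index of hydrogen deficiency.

2

Atom tally by fragment:
  cyclohexane ring core → C:6 H:12
  (− 3 ring H displaced by substituents)
  + CH3 → C:1 H:3
  + CONH2 → C:1 H:2 O:1 N:1
  + Br → Br:1
Element totals:
  C: 8
  H: 14
  Br: 1
  N: 1
  O: 1
Molecular formula: C8H14BrNO.
DoU = (2C + 2 + N − H − X) / 2 = (2·8 + 2 + 1 − 14 − 1) / 2 = 2.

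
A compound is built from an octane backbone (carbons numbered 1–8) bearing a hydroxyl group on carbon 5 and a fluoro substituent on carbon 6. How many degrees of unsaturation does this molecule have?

0

Atom tally by fragment:
  CH3 → C:1 H:3
  CH2 → C:1 H:2
  CH2 → C:1 H:2
  CH2 → C:1 H:2
  CH(OH) → C:1 H:2 O:1
  CH(F) → C:1 H:1 F:1
  CH2 → C:1 H:2
  CH3 → C:1 H:3
Element totals:
  C: 8
  H: 17
  F: 1
  O: 1
Molecular formula: C8H17FO.
DoU = (2C + 2 + N − H − X) / 2 = (2·8 + 2 + 0 − 17 − 1) / 2 = 0.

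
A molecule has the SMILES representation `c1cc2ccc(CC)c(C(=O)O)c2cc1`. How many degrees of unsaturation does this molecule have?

Atom tally by fragment:
  naphthalene ring system core → C:10 H:8
  (− 2 ring H displaced by substituents)
  + C2H5 → C:2 H:5
  + COOH → C:1 H:1 O:2
Element totals:
  C: 13
  H: 12
  O: 2
Molecular formula: C13H12O2.
DoU = (2C + 2 + N − H − X) / 2 = (2·13 + 2 + 0 − 12 − 0) / 2 = 8.

8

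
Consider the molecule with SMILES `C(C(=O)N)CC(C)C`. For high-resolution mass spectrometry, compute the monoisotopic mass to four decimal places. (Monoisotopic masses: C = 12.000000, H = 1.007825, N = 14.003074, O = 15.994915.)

115.0997

Atom tally by fragment:
  H2NOCCH2 → C:2 H:4 O:1 N:1
  CH2 → C:1 H:2
  CH(CH3) → C:2 H:4
  CH3 → C:1 H:3
Element totals:
  C: 6
  H: 13
  N: 1
  O: 1
Molecular formula: C6H13NO.
  M = 6(12.0) + 13(1.007825) + 14.003074 + 15.994915
    = 72.000000 + 13.101725 + 14.003074 + 15.994915 = 115.099714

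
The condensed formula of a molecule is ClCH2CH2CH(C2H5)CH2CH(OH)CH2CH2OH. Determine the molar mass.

Element totals:
  C: 9
  H: 19
  Cl: 1
  O: 2
Molecular formula: C9H19ClO2.
  M = 9(12.011) + 19(1.008) + 35.45 + 2(15.999)
    = 108.099 + 19.152 + 35.450 + 31.998 = 194.699

194.70 g/mol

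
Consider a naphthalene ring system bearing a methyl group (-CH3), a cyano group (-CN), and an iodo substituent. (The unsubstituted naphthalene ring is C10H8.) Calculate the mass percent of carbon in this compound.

49.17%

Atom tally by fragment:
  naphthalene ring system core → C:10 H:8
  (− 3 ring H displaced by substituents)
  + CH3 → C:1 H:3
  + CN → C:1 N:1
  + I → I:1
Element totals:
  C: 12
  H: 8
  I: 1
  N: 1
Molecular formula: C12H8IN.
Molar mass = 293.107 g/mol.
Mass from C: 12 × 12.011 = 144.132 g/mol.
%C = 144.132 / 293.107 × 100 = 49.17%.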